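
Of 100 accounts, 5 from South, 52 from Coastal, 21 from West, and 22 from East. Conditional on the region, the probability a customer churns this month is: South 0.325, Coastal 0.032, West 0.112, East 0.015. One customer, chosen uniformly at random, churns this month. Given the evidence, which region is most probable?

West

Prior × likelihood for each hypothesis:
  South: 0.05 × 0.325 = 0.01625
  Coastal: 0.52 × 0.032 = 0.01664
  West: 0.21 × 0.112 = 0.02352
  East: 0.22 × 0.015 = 0.0033
Sum = 0.05971.
Largest term belongs to West, so West is most probable.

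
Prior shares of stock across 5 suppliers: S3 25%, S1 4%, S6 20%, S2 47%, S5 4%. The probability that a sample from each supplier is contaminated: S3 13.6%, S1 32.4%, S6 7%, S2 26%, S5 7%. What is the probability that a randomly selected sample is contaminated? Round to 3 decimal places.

Unnormalized posteriors (prior × likelihood):
  S3: 0.25 × 0.136 = 0.034
  S1: 0.04 × 0.324 = 0.01296
  S6: 0.2 × 0.07 = 0.014
  S2: 0.47 × 0.26 = 0.1222
  S5: 0.04 × 0.07 = 0.0028
P(contaminated) = 0.034 + 0.01296 + 0.014 + 0.1222 + 0.0028 = 0.18596 → 0.186.

0.186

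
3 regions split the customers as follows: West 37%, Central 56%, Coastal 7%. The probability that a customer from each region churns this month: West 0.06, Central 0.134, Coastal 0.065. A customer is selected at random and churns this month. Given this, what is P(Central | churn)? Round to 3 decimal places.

0.737

Compute prior × likelihood for every hypothesis:
  West: 0.37 × 0.06 = 0.0222
  Central: 0.56 × 0.134 = 0.07504
  Coastal: 0.07 × 0.065 = 0.00455
Total = 0.10179.
P(Central | evidence) = 0.07504 / 0.10179 ≈ 0.737.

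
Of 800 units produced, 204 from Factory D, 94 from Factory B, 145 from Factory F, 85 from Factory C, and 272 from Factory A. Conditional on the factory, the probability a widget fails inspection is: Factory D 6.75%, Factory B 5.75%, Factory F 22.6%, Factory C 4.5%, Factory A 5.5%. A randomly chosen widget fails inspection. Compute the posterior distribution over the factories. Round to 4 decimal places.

By Bayes' rule, posterior ∝ prior × likelihood:
  Factory D: 0.255 × 0.0675 = 0.0172125
  Factory B: 0.1175 × 0.0575 = 0.00675625
  Factory F: 0.18125 × 0.226 = 0.0409625
  Factory C: 0.10625 × 0.045 = 0.00478125
  Factory A: 0.34 × 0.055 = 0.0187
Total = 0.0884125.
P(Factory D | nonconforming) = 0.0172125/0.0884125 ≈ 0.1947
P(Factory B | nonconforming) = 0.00675625/0.0884125 ≈ 0.0764
P(Factory F | nonconforming) = 0.0409625/0.0884125 ≈ 0.4633
P(Factory C | nonconforming) = 0.00478125/0.0884125 ≈ 0.0541
P(Factory A | nonconforming) = 0.0187/0.0884125 ≈ 0.2115
(Check: 0.1947+0.0764+0.4633+0.0541+0.2115 = 1.0000.)

Factory D 0.1947, Factory B 0.0764, Factory F 0.4633, Factory C 0.0541, Factory A 0.2115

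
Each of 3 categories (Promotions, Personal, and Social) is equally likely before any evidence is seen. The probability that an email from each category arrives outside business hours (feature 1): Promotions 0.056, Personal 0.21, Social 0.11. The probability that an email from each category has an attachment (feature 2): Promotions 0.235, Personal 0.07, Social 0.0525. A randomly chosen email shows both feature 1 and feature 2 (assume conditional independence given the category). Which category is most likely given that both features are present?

Personal

With a uniform prior (1/3 each), posterior ∝ likelihood:
  Promotions: 0.056 × 0.235 = 0.01316
  Personal: 0.21 × 0.07 = 0.0147
  Social: 0.11 × 0.0525 = 0.005775
Normalizing constant = 0.033635.
Largest term belongs to Personal, so Personal is most probable.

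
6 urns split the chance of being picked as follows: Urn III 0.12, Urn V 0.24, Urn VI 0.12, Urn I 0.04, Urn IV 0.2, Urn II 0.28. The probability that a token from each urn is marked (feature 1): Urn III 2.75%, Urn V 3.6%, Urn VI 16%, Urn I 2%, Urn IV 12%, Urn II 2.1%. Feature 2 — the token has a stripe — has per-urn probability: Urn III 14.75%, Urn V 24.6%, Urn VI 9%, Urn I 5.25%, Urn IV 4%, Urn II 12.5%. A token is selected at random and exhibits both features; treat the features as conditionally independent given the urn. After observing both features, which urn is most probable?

Urn V

By Bayes' rule, posterior ∝ prior × likelihood:
  Urn III: 0.12 × 0.0275 × 0.1475 = 0.00048675
  Urn V: 0.24 × 0.036 × 0.246 = 0.00212544
  Urn VI: 0.12 × 0.16 × 0.09 = 0.001728
  Urn I: 0.04 × 0.02 × 0.0525 = 0.000042
  Urn IV: 0.2 × 0.12 × 0.04 = 0.00096
  Urn II: 0.28 × 0.021 × 0.125 = 0.000735
Sum = 0.00607719.
Largest term belongs to Urn V, so Urn V is most probable.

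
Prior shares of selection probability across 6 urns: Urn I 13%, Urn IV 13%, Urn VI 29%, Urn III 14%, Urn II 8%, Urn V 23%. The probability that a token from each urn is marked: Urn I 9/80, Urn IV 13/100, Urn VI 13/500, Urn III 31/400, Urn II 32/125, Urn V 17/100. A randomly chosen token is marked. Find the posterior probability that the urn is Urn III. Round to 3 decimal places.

Unnormalized posteriors (prior × likelihood):
  Urn I: 0.13 × 0.1125 = 0.014625
  Urn IV: 0.13 × 0.13 = 0.0169
  Urn VI: 0.29 × 0.026 = 0.00754
  Urn III: 0.14 × 0.0775 = 0.01085
  Urn II: 0.08 × 0.256 = 0.02048
  Urn V: 0.23 × 0.17 = 0.0391
Normalizing constant = 0.109495.
P(Urn III | evidence) = 0.01085 / 0.109495 ≈ 0.099.

0.099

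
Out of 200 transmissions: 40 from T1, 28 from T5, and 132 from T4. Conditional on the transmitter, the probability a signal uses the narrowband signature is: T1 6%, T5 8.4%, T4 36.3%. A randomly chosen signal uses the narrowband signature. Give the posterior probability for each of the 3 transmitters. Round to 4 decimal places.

T1 0.0456, T5 0.0447, T4 0.9098

By Bayes' rule, posterior ∝ prior × likelihood:
  T1: 0.2 × 0.06 = 0.012
  T5: 0.14 × 0.084 = 0.01176
  T4: 0.66 × 0.363 = 0.23958
Total = 0.26334.
P(T1 | narrowband) = 0.012/0.26334 ≈ 0.0456
P(T5 | narrowband) = 0.01176/0.26334 ≈ 0.0447
P(T4 | narrowband) = 0.23958/0.26334 ≈ 0.9098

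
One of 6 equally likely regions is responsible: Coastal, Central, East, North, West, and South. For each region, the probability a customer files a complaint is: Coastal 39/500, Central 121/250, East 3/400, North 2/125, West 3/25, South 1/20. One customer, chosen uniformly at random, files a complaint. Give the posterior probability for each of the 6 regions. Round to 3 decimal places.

Since the prior is uniform, the posterior is proportional to the likelihood:
  Coastal: 0.078
  Central: 0.484
  East: 0.0075
  North: 0.016
  West: 0.12
  South: 0.05
Normalizing constant = 0.7555.
P(Coastal | complaint) = 0.078/0.7555 ≈ 0.103
P(Central | complaint) = 0.484/0.7555 ≈ 0.641
P(East | complaint) = 0.0075/0.7555 ≈ 0.010
P(North | complaint) = 0.016/0.7555 ≈ 0.021
P(West | complaint) = 0.12/0.7555 ≈ 0.159
P(South | complaint) = 0.05/0.7555 ≈ 0.066
(Check: 0.103+0.641+0.010+0.021+0.159+0.066 = 1.000.)

Coastal 0.103, Central 0.641, East 0.010, North 0.021, West 0.159, South 0.066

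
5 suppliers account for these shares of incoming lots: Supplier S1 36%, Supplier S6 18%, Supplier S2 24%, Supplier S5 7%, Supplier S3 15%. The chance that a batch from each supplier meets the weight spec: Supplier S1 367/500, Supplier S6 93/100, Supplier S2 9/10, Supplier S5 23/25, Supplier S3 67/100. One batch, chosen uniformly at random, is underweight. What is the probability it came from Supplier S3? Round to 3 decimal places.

Taking complements, P(underweight | each) = Supplier S1 0.266, Supplier S6 0.07, Supplier S2 0.1, Supplier S5 0.08, Supplier S3 0.33.
Compute prior × likelihood for every hypothesis:
  Supplier S1: 0.36 × 0.266 = 0.09576
  Supplier S6: 0.18 × 0.07 = 0.0126
  Supplier S2: 0.24 × 0.1 = 0.024
  Supplier S5: 0.07 × 0.08 = 0.0056
  Supplier S3: 0.15 × 0.33 = 0.0495
Total = 0.18746.
P(Supplier S3 | evidence) = 0.0495 / 0.18746 ≈ 0.264.

0.264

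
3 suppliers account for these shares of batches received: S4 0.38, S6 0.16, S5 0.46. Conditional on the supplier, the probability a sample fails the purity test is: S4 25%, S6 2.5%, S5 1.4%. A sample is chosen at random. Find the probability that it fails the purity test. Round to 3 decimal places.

Unnormalized posteriors (prior × likelihood):
  S4: 0.38 × 0.25 = 0.095
  S6: 0.16 × 0.025 = 0.004
  S5: 0.46 × 0.014 = 0.00644
P(off-spec) = 0.095 + 0.004 + 0.00644 = 0.10544 → 0.105.

0.105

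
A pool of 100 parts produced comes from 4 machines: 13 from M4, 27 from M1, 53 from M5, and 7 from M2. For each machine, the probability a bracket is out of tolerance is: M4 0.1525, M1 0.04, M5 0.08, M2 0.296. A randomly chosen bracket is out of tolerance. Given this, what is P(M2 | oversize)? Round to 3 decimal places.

0.221

Unnormalized posteriors (prior × likelihood):
  M4: 0.13 × 0.1525 = 0.019825
  M1: 0.27 × 0.04 = 0.0108
  M5: 0.53 × 0.08 = 0.0424
  M2: 0.07 × 0.296 = 0.02072
Total = 0.093745.
P(M2 | evidence) = 0.02072 / 0.093745 ≈ 0.221.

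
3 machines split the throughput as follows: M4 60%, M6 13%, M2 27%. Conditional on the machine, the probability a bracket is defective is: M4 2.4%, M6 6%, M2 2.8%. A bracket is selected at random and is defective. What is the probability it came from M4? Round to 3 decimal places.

Compute prior × likelihood for every hypothesis:
  M4: 0.6 × 0.024 = 0.0144
  M6: 0.13 × 0.06 = 0.0078
  M2: 0.27 × 0.028 = 0.00756
Normalizing constant = 0.02976.
P(M4 | evidence) = 0.0144 / 0.02976 ≈ 0.484.

0.484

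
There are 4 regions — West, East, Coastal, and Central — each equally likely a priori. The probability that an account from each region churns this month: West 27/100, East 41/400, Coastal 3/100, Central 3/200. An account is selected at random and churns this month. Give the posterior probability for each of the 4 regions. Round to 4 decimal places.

With a uniform prior (1/4 each), posterior ∝ likelihood:
  West: 0.27
  East: 0.1025
  Coastal: 0.03
  Central: 0.015
Sum = 0.4175.
P(West | churn) = 0.27/0.4175 ≈ 0.6467
P(East | churn) = 0.1025/0.4175 ≈ 0.2455
P(Coastal | churn) = 0.03/0.4175 ≈ 0.0719
P(Central | churn) = 0.015/0.4175 ≈ 0.0359
(Check: 0.6467+0.2455+0.0719+0.0359 = 1.0000.)

West 0.6467, East 0.2455, Coastal 0.0719, Central 0.0359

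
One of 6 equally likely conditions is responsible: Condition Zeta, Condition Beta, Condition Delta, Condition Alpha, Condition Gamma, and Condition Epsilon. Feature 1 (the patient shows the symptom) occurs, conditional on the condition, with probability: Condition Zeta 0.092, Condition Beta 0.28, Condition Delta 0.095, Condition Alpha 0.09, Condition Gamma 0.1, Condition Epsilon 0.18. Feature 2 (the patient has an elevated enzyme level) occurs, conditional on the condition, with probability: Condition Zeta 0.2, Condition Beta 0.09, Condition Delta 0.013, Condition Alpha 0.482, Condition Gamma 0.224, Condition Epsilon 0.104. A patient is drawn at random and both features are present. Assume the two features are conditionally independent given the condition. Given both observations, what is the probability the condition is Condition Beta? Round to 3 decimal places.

With a uniform prior (1/6 each), posterior ∝ likelihood:
  Condition Zeta: 0.092 × 0.2 = 0.0184
  Condition Beta: 0.28 × 0.09 = 0.0252
  Condition Delta: 0.095 × 0.013 = 0.001235
  Condition Alpha: 0.09 × 0.482 = 0.04338
  Condition Gamma: 0.1 × 0.224 = 0.0224
  Condition Epsilon: 0.18 × 0.104 = 0.01872
Normalizing constant = 0.129335.
P(Condition Beta | evidence) = 0.0252 / 0.129335 ≈ 0.195.

0.195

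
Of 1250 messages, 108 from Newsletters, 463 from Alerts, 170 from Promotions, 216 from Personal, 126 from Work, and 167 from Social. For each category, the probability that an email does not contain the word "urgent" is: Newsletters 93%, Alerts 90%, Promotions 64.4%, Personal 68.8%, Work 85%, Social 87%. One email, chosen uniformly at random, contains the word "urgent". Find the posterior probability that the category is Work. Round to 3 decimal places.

0.085

Taking complements, P(urgent-flag | each) = Newsletters 0.07, Alerts 0.1, Promotions 0.356, Personal 0.312, Work 0.15, Social 0.13.
By Bayes' rule, posterior ∝ prior × likelihood:
  Newsletters: 0.0864 × 0.07 = 0.006048
  Alerts: 0.3704 × 0.1 = 0.03704
  Promotions: 0.136 × 0.356 = 0.048416
  Personal: 0.1728 × 0.312 = 0.0539136
  Work: 0.1008 × 0.15 = 0.01512
  Social: 0.1336 × 0.13 = 0.017368
Sum = 0.1779056.
P(Work | evidence) = 0.01512 / 0.1779056 ≈ 0.085.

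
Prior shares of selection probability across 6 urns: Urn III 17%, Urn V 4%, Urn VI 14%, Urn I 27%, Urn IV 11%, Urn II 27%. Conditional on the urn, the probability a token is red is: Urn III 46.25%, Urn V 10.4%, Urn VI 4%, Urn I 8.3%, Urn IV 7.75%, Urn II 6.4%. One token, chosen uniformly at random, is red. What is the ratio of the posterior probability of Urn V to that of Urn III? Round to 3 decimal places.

Unnormalized posteriors (prior × likelihood):
  Urn III: 0.17 × 0.4625 = 0.078625
  Urn V: 0.04 × 0.104 = 0.00416
  Urn VI: 0.14 × 0.04 = 0.0056
  Urn I: 0.27 × 0.083 = 0.02241
  Urn IV: 0.11 × 0.0775 = 0.008525
  Urn II: 0.27 × 0.064 = 0.01728
Total = 0.1366.
The ratio is 0.00416 / 0.078625 (the normalizer cancels) = 0.053.

0.053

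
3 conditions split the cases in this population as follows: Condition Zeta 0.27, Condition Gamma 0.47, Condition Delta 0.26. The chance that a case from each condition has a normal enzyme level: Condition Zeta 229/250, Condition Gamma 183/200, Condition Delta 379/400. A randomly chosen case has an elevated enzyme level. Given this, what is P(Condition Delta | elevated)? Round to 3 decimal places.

Taking complements, P(elevated | each) = Condition Zeta 0.084, Condition Gamma 0.085, Condition Delta 0.0525.
Prior × likelihood for each hypothesis:
  Condition Zeta: 0.27 × 0.084 = 0.02268
  Condition Gamma: 0.47 × 0.085 = 0.03995
  Condition Delta: 0.26 × 0.0525 = 0.01365
Sum = 0.07628.
P(Condition Delta | evidence) = 0.01365 / 0.07628 ≈ 0.179.

0.179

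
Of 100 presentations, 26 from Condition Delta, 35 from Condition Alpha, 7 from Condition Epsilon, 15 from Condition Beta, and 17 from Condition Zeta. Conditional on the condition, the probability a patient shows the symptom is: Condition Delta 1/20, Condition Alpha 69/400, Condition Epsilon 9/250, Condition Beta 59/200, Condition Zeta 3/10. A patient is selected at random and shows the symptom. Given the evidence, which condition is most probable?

Condition Alpha

Compute prior × likelihood for every hypothesis:
  Condition Delta: 0.26 × 0.05 = 0.013
  Condition Alpha: 0.35 × 0.1725 = 0.060375
  Condition Epsilon: 0.07 × 0.036 = 0.00252
  Condition Beta: 0.15 × 0.295 = 0.04425
  Condition Zeta: 0.17 × 0.3 = 0.051
Normalizing constant = 0.171145.
Largest term belongs to Condition Alpha, so Condition Alpha is most probable.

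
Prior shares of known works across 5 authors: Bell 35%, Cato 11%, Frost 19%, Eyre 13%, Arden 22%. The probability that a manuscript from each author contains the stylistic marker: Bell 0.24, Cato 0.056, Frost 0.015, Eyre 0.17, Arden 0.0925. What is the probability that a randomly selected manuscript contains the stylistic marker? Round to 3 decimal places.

Compute prior × likelihood for every hypothesis:
  Bell: 0.35 × 0.24 = 0.084
  Cato: 0.11 × 0.056 = 0.00616
  Frost: 0.19 × 0.015 = 0.00285
  Eyre: 0.13 × 0.17 = 0.0221
  Arden: 0.22 × 0.0925 = 0.02035
P(marker) = 0.084 + 0.00616 + 0.00285 + 0.0221 + 0.02035 = 0.13546 → 0.135.

0.135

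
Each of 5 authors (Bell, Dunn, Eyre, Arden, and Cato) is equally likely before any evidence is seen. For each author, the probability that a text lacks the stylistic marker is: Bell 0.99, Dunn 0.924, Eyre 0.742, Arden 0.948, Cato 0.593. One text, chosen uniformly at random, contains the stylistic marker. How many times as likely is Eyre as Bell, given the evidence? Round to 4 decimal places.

Taking complements, P(marker | each) = Bell 0.01, Dunn 0.076, Eyre 0.258, Arden 0.052, Cato 0.407.
Since the prior is uniform, the posterior is proportional to the likelihood:
  Bell: 0.01
  Dunn: 0.076
  Eyre: 0.258
  Arden: 0.052
  Cato: 0.407
Total = 0.803.
The ratio is 0.258 / 0.01 (the normalizer cancels) = 25.8000.

25.8000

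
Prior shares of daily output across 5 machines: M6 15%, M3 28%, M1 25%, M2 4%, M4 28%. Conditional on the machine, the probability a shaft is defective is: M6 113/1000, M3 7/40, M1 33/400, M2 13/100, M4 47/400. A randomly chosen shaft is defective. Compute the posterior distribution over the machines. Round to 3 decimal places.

Compute prior × likelihood for every hypothesis:
  M6: 0.15 × 0.113 = 0.01695
  M3: 0.28 × 0.175 = 0.049
  M1: 0.25 × 0.0825 = 0.020625
  M2: 0.04 × 0.13 = 0.0052
  M4: 0.28 × 0.1175 = 0.0329
Normalizing constant = 0.124675.
P(M6 | defective) = 0.01695/0.124675 ≈ 0.136
P(M3 | defective) = 0.049/0.124675 ≈ 0.393
P(M1 | defective) = 0.020625/0.124675 ≈ 0.165
P(M2 | defective) = 0.0052/0.124675 ≈ 0.042
P(M4 | defective) = 0.0329/0.124675 ≈ 0.264

M6 0.136, M3 0.393, M1 0.165, M2 0.042, M4 0.264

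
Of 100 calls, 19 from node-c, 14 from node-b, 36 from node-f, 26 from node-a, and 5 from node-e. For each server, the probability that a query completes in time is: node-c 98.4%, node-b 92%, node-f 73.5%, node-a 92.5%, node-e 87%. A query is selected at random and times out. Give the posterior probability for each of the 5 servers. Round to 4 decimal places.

node-c 0.0224, node-b 0.0826, node-f 0.7033, node-a 0.1438, node-e 0.0479

Taking complements, P(timeout | each) = node-c 0.016, node-b 0.08, node-f 0.265, node-a 0.075, node-e 0.13.
Prior × likelihood for each hypothesis:
  node-c: 0.19 × 0.016 = 0.00304
  node-b: 0.14 × 0.08 = 0.0112
  node-f: 0.36 × 0.265 = 0.0954
  node-a: 0.26 × 0.075 = 0.0195
  node-e: 0.05 × 0.13 = 0.0065
Sum = 0.13564.
P(node-c | timeout) = 0.00304/0.13564 ≈ 0.0224
P(node-b | timeout) = 0.0112/0.13564 ≈ 0.0826
P(node-f | timeout) = 0.0954/0.13564 ≈ 0.7033
P(node-a | timeout) = 0.0195/0.13564 ≈ 0.1438
P(node-e | timeout) = 0.0065/0.13564 ≈ 0.0479
(Check: 0.0224+0.0826+0.7033+0.1438+0.0479 = 1.0000.)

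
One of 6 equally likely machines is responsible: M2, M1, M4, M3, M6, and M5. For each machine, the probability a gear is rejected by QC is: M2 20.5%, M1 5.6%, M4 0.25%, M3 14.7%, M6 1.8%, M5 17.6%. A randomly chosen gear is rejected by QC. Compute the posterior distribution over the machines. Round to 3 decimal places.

Since the prior is uniform, the posterior is proportional to the likelihood:
  M2: 0.205
  M1: 0.056
  M4: 0.0025
  M3: 0.147
  M6: 0.018
  M5: 0.176
Sum = 0.6045.
P(M2 | rejected) = 0.205/0.6045 ≈ 0.339
P(M1 | rejected) = 0.056/0.6045 ≈ 0.093
P(M4 | rejected) = 0.0025/0.6045 ≈ 0.004
P(M3 | rejected) = 0.147/0.6045 ≈ 0.243
P(M6 | rejected) = 0.018/0.6045 ≈ 0.030
P(M5 | rejected) = 0.176/0.6045 ≈ 0.291
(Check: 0.339+0.093+0.004+0.243+0.030+0.291 = 1.000.)

M2 0.339, M1 0.093, M4 0.004, M3 0.243, M6 0.030, M5 0.291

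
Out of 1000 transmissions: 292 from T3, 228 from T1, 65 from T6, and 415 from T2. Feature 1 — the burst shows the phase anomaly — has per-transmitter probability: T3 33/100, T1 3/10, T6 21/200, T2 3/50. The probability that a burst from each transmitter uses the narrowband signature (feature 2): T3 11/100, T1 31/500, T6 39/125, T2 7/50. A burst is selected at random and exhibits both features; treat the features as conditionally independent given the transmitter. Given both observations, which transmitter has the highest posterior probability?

By Bayes' rule, posterior ∝ prior × likelihood:
  T3: 0.292 × 0.33 × 0.11 = 0.0105996
  T1: 0.228 × 0.3 × 0.062 = 0.0042408
  T6: 0.065 × 0.105 × 0.312 = 0.0021294
  T2: 0.415 × 0.06 × 0.14 = 0.003486
Sum = 0.0204558.
Largest term belongs to T3, so T3 is most probable.

T3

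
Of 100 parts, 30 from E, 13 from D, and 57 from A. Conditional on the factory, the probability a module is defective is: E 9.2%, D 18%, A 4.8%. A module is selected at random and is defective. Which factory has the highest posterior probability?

Unnormalized posteriors (prior × likelihood):
  E: 0.3 × 0.092 = 0.0276
  D: 0.13 × 0.18 = 0.0234
  A: 0.57 × 0.048 = 0.02736
Normalizing constant = 0.07836.
Largest term belongs to E, so E is most probable.

E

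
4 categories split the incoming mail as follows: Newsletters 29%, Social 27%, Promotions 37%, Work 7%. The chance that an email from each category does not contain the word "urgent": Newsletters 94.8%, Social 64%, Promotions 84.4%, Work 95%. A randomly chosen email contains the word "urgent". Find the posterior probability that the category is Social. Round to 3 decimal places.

0.560

Taking complements, P(urgent-flag | each) = Newsletters 0.052, Social 0.36, Promotions 0.156, Work 0.05.
By Bayes' rule, posterior ∝ prior × likelihood:
  Newsletters: 0.29 × 0.052 = 0.01508
  Social: 0.27 × 0.36 = 0.0972
  Promotions: 0.37 × 0.156 = 0.05772
  Work: 0.07 × 0.05 = 0.0035
Sum = 0.1735.
P(Social | evidence) = 0.0972 / 0.1735 ≈ 0.560.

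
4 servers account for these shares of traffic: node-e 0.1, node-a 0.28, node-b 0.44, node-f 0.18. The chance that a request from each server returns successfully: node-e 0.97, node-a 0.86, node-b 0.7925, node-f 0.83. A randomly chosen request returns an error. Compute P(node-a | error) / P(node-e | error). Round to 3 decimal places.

13.067

Taking complements, P(error | each) = node-e 0.03, node-a 0.14, node-b 0.2075, node-f 0.17.
Compute prior × likelihood for every hypothesis:
  node-e: 0.1 × 0.03 = 0.003
  node-a: 0.28 × 0.14 = 0.0392
  node-b: 0.44 × 0.2075 = 0.0913
  node-f: 0.18 × 0.17 = 0.0306
Total = 0.1641.
The ratio is 0.0392 / 0.003 (the normalizer cancels) = 13.067.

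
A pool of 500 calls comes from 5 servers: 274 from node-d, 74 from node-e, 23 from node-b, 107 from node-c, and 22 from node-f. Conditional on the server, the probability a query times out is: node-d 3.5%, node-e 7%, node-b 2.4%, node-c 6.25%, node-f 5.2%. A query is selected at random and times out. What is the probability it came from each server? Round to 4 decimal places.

node-d 0.4142, node-e 0.2237, node-b 0.0238, node-c 0.2888, node-f 0.0494

Unnormalized posteriors (prior × likelihood):
  node-d: 0.548 × 0.035 = 0.01918
  node-e: 0.148 × 0.07 = 0.01036
  node-b: 0.046 × 0.024 = 0.001104
  node-c: 0.214 × 0.0625 = 0.013375
  node-f: 0.044 × 0.052 = 0.002288
Normalizing constant = 0.046307.
P(node-d | timeout) = 0.01918/0.046307 ≈ 0.4142
P(node-e | timeout) = 0.01036/0.046307 ≈ 0.2237
P(node-b | timeout) = 0.001104/0.046307 ≈ 0.0238
P(node-c | timeout) = 0.013375/0.046307 ≈ 0.2888
P(node-f | timeout) = 0.002288/0.046307 ≈ 0.0494
(Check: 0.4142+0.2237+0.0238+0.2888+0.0494 = 0.9999.)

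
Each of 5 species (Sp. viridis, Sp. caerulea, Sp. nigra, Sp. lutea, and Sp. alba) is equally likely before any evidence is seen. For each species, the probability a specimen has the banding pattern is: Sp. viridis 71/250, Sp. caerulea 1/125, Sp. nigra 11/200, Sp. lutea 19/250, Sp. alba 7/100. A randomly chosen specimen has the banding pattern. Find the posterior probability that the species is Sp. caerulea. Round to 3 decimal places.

0.016

Since the prior is uniform, the posterior is proportional to the likelihood:
  Sp. viridis: 0.284
  Sp. caerulea: 0.008
  Sp. nigra: 0.055
  Sp. lutea: 0.076
  Sp. alba: 0.07
Sum = 0.493.
P(Sp. caerulea | evidence) = 0.008 / 0.493 ≈ 0.016.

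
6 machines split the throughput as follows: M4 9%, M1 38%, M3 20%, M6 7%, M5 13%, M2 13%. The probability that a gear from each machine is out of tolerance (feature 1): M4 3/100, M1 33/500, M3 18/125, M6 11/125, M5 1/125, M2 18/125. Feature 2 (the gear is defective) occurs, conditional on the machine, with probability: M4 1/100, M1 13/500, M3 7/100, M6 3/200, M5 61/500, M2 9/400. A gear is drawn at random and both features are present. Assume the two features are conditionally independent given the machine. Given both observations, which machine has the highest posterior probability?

Unnormalized posteriors (prior × likelihood):
  M4: 0.09 × 0.03 × 0.01 = 0.000027
  M1: 0.38 × 0.066 × 0.026 = 0.00065208
  M3: 0.2 × 0.144 × 0.07 = 0.002016
  M6: 0.07 × 0.088 × 0.015 = 0.0000924
  M5: 0.13 × 0.008 × 0.122 = 0.00012688
  M2: 0.13 × 0.144 × 0.0225 = 0.0004212
Total = 0.00333556.
Largest term belongs to M3, so M3 is most probable.

M3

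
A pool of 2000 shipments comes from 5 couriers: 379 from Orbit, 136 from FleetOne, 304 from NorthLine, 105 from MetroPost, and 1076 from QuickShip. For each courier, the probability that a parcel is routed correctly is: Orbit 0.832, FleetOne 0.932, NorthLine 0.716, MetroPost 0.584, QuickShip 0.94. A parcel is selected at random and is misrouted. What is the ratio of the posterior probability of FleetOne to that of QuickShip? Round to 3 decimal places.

Taking complements, P(misrouted | each) = Orbit 0.168, FleetOne 0.068, NorthLine 0.284, MetroPost 0.416, QuickShip 0.06.
By Bayes' rule, posterior ∝ prior × likelihood:
  Orbit: 0.1895 × 0.168 = 0.031836
  FleetOne: 0.068 × 0.068 = 0.004624
  NorthLine: 0.152 × 0.284 = 0.043168
  MetroPost: 0.0525 × 0.416 = 0.02184
  QuickShip: 0.538 × 0.06 = 0.03228
Sum = 0.133748.
The ratio is 0.004624 / 0.03228 (the normalizer cancels) = 0.143.

0.143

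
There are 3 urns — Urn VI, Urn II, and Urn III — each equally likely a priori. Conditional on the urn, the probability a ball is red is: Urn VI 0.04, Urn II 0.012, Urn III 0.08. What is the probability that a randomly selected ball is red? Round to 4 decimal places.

With a uniform prior (1/3 each), posterior ∝ likelihood:
  Urn VI: 0.04
  Urn II: 0.012
  Urn III: 0.08
P(red) = (1/3) × (0.04 + 0.012 + 0.08) = 0.132/3 ≈ 0.0440.

0.0440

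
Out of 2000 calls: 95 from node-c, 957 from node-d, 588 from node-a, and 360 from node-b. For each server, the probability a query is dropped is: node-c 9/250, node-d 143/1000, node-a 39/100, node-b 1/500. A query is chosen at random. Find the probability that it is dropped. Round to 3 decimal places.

0.185

By Bayes' rule, posterior ∝ prior × likelihood:
  node-c: 0.0475 × 0.036 = 0.00171
  node-d: 0.4785 × 0.143 = 0.0684255
  node-a: 0.294 × 0.39 = 0.11466
  node-b: 0.18 × 0.002 = 0.00036
P(dropped) = 0.00171 + 0.0684255 + 0.11466 + 0.00036 = 0.1851555 → 0.185.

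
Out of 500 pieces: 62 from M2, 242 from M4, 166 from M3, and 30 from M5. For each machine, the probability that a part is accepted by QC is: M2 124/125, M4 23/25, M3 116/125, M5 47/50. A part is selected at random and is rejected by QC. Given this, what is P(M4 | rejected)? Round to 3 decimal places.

Taking complements, P(rejected | each) = M2 0.008, M4 0.08, M3 0.072, M5 0.06.
Prior × likelihood for each hypothesis:
  M2: 0.124 × 0.008 = 0.000992
  M4: 0.484 × 0.08 = 0.03872
  M3: 0.332 × 0.072 = 0.023904
  M5: 0.06 × 0.06 = 0.0036
Sum = 0.067216.
P(M4 | evidence) = 0.03872 / 0.067216 ≈ 0.576.

0.576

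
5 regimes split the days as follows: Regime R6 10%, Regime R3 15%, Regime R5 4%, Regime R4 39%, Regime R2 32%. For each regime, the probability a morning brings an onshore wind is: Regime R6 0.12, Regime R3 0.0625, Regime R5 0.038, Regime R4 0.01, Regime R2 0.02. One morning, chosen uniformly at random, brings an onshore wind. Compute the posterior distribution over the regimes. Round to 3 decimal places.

Regime R6 0.362, Regime R3 0.282, Regime R5 0.046, Regime R4 0.117, Regime R2 0.193

Prior × likelihood for each hypothesis:
  Regime R6: 0.1 × 0.12 = 0.012
  Regime R3: 0.15 × 0.0625 = 0.009375
  Regime R5: 0.04 × 0.038 = 0.00152
  Regime R4: 0.39 × 0.01 = 0.0039
  Regime R2: 0.32 × 0.02 = 0.0064
Normalizing constant = 0.033195.
P(Regime R6 | onshore) = 0.012/0.033195 ≈ 0.362
P(Regime R3 | onshore) = 0.009375/0.033195 ≈ 0.282
P(Regime R5 | onshore) = 0.00152/0.033195 ≈ 0.046
P(Regime R4 | onshore) = 0.0039/0.033195 ≈ 0.117
P(Regime R2 | onshore) = 0.0064/0.033195 ≈ 0.193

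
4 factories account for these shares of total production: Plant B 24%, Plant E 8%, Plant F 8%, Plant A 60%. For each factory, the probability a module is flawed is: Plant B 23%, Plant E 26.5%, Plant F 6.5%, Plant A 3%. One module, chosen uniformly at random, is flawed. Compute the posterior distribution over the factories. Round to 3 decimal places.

By Bayes' rule, posterior ∝ prior × likelihood:
  Plant B: 0.24 × 0.23 = 0.0552
  Plant E: 0.08 × 0.265 = 0.0212
  Plant F: 0.08 × 0.065 = 0.0052
  Plant A: 0.6 × 0.03 = 0.018
Total = 0.0996.
P(Plant B | flawed) = 0.0552/0.0996 ≈ 0.554
P(Plant E | flawed) = 0.0212/0.0996 ≈ 0.213
P(Plant F | flawed) = 0.0052/0.0996 ≈ 0.052
P(Plant A | flawed) = 0.018/0.0996 ≈ 0.181

Plant B 0.554, Plant E 0.213, Plant F 0.052, Plant A 0.181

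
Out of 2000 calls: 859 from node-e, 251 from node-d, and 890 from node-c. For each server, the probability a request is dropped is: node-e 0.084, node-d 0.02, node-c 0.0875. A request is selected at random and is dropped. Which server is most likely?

Unnormalized posteriors (prior × likelihood):
  node-e: 0.4295 × 0.084 = 0.036078
  node-d: 0.1255 × 0.02 = 0.00251
  node-c: 0.445 × 0.0875 = 0.0389375
Normalizing constant = 0.0775255.
Largest term belongs to node-c, so node-c is most probable.

node-c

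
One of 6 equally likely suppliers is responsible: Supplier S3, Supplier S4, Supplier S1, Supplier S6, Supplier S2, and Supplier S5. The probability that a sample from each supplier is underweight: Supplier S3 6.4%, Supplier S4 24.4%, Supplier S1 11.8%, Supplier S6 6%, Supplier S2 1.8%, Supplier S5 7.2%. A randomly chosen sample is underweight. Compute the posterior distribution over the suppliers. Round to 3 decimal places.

Supplier S3 0.111, Supplier S4 0.424, Supplier S1 0.205, Supplier S6 0.104, Supplier S2 0.031, Supplier S5 0.125

With a uniform prior (1/6 each), posterior ∝ likelihood:
  Supplier S3: 0.064
  Supplier S4: 0.244
  Supplier S1: 0.118
  Supplier S6: 0.06
  Supplier S2: 0.018
  Supplier S5: 0.072
Sum = 0.576.
P(Supplier S3 | underweight) = 0.064/0.576 ≈ 0.111
P(Supplier S4 | underweight) = 0.244/0.576 ≈ 0.424
P(Supplier S1 | underweight) = 0.118/0.576 ≈ 0.205
P(Supplier S6 | underweight) = 0.06/0.576 ≈ 0.104
P(Supplier S2 | underweight) = 0.018/0.576 ≈ 0.031
P(Supplier S5 | underweight) = 0.072/0.576 ≈ 0.125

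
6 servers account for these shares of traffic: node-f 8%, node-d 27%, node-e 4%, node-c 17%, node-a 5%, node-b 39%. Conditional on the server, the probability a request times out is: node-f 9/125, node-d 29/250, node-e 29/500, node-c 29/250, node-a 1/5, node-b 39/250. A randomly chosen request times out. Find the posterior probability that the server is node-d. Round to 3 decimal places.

0.241

Compute prior × likelihood for every hypothesis:
  node-f: 0.08 × 0.072 = 0.00576
  node-d: 0.27 × 0.116 = 0.03132
  node-e: 0.04 × 0.058 = 0.00232
  node-c: 0.17 × 0.116 = 0.01972
  node-a: 0.05 × 0.2 = 0.01
  node-b: 0.39 × 0.156 = 0.06084
Sum = 0.12996.
P(node-d | evidence) = 0.03132 / 0.12996 ≈ 0.241.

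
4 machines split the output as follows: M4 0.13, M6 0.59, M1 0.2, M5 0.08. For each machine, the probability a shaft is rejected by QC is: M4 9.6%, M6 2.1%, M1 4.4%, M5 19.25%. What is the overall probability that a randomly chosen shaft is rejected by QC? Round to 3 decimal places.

0.049

Unnormalized posteriors (prior × likelihood):
  M4: 0.13 × 0.096 = 0.01248
  M6: 0.59 × 0.021 = 0.01239
  M1: 0.2 × 0.044 = 0.0088
  M5: 0.08 × 0.1925 = 0.0154
P(rejected) = 0.01248 + 0.01239 + 0.0088 + 0.0154 = 0.04907 → 0.049.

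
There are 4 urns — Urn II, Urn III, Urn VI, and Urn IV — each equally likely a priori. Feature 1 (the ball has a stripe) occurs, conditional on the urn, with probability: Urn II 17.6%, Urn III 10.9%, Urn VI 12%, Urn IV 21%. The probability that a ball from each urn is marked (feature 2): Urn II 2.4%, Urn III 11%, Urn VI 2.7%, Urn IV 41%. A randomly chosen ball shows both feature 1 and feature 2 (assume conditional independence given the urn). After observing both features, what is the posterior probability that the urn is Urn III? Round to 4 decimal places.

Since the prior is uniform, the posterior is proportional to the likelihood:
  Urn II: 0.176 × 0.024 = 0.004224
  Urn III: 0.109 × 0.11 = 0.01199
  Urn VI: 0.12 × 0.027 = 0.00324
  Urn IV: 0.21 × 0.41 = 0.0861
Total = 0.105554.
P(Urn III | evidence) = 0.01199 / 0.105554 ≈ 0.1136.

0.1136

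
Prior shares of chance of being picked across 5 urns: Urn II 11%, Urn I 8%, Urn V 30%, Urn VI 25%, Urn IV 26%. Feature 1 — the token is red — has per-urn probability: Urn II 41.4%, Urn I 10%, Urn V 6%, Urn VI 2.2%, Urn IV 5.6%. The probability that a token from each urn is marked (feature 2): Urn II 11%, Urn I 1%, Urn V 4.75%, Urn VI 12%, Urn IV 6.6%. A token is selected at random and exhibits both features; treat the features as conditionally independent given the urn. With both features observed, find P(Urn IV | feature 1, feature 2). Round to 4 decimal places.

0.1270

Prior × likelihood for each hypothesis:
  Urn II: 0.11 × 0.414 × 0.11 = 0.0050094
  Urn I: 0.08 × 0.1 × 0.01 = 0.00008
  Urn V: 0.3 × 0.06 × 0.0475 = 0.000855
  Urn VI: 0.25 × 0.022 × 0.12 = 0.00066
  Urn IV: 0.26 × 0.056 × 0.066 = 0.00096096
Total = 0.00756536.
P(Urn IV | evidence) = 0.00096096 / 0.00756536 ≈ 0.1270.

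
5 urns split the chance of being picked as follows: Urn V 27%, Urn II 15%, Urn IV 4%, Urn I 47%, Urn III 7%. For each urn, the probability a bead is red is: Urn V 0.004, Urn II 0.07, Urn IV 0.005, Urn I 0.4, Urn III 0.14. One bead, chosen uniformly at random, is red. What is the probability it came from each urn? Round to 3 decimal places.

Urn V 0.005, Urn II 0.050, Urn IV 0.001, Urn I 0.897, Urn III 0.047

By Bayes' rule, posterior ∝ prior × likelihood:
  Urn V: 0.27 × 0.004 = 0.00108
  Urn II: 0.15 × 0.07 = 0.0105
  Urn IV: 0.04 × 0.005 = 0.0002
  Urn I: 0.47 × 0.4 = 0.188
  Urn III: 0.07 × 0.14 = 0.0098
Total = 0.20958.
P(Urn V | red) = 0.00108/0.20958 ≈ 0.005
P(Urn II | red) = 0.0105/0.20958 ≈ 0.050
P(Urn IV | red) = 0.0002/0.20958 ≈ 0.001
P(Urn I | red) = 0.188/0.20958 ≈ 0.897
P(Urn III | red) = 0.0098/0.20958 ≈ 0.047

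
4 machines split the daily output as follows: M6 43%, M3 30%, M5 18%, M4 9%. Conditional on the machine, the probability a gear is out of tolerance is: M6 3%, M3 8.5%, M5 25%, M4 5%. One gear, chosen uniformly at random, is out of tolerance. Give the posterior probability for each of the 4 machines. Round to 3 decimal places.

Prior × likelihood for each hypothesis:
  M6: 0.43 × 0.03 = 0.0129
  M3: 0.3 × 0.085 = 0.0255
  M5: 0.18 × 0.25 = 0.045
  M4: 0.09 × 0.05 = 0.0045
Normalizing constant = 0.0879.
P(M6 | oversize) = 0.0129/0.0879 ≈ 0.147
P(M3 | oversize) = 0.0255/0.0879 ≈ 0.290
P(M5 | oversize) = 0.045/0.0879 ≈ 0.512
P(M4 | oversize) = 0.0045/0.0879 ≈ 0.051

M6 0.147, M3 0.290, M5 0.512, M4 0.051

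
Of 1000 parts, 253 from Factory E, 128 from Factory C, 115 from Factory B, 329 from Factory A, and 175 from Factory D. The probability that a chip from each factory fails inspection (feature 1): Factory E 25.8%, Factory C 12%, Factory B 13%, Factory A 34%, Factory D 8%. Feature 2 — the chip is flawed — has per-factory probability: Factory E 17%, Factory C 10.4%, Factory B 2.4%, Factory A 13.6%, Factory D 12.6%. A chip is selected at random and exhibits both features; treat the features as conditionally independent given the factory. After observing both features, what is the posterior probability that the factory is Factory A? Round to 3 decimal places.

By Bayes' rule, posterior ∝ prior × likelihood:
  Factory E: 0.253 × 0.258 × 0.17 = 0.01109658
  Factory C: 0.128 × 0.12 × 0.104 = 0.00159744
  Factory B: 0.115 × 0.13 × 0.024 = 0.0003588
  Factory A: 0.329 × 0.34 × 0.136 = 0.01521296
  Factory D: 0.175 × 0.08 × 0.126 = 0.001764
Sum = 0.03002978.
P(Factory A | evidence) = 0.01521296 / 0.03002978 ≈ 0.507.

0.507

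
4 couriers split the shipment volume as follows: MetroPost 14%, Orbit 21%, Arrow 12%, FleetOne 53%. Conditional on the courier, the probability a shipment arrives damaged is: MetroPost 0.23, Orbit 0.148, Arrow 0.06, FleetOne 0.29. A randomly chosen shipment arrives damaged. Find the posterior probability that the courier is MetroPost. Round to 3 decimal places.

0.144

By Bayes' rule, posterior ∝ prior × likelihood:
  MetroPost: 0.14 × 0.23 = 0.0322
  Orbit: 0.21 × 0.148 = 0.03108
  Arrow: 0.12 × 0.06 = 0.0072
  FleetOne: 0.53 × 0.29 = 0.1537
Sum = 0.22418.
P(MetroPost | evidence) = 0.0322 / 0.22418 ≈ 0.144.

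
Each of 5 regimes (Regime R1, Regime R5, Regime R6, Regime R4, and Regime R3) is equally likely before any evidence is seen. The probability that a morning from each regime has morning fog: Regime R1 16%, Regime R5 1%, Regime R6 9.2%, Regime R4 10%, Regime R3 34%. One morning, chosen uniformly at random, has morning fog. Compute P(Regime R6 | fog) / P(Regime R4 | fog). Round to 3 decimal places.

0.920

With a uniform prior (1/5 each), posterior ∝ likelihood:
  Regime R1: 0.16
  Regime R5: 0.01
  Regime R6: 0.092
  Regime R4: 0.1
  Regime R3: 0.34
Total = 0.702.
The ratio is 0.092 / 0.1 (the normalizer cancels) = 0.920.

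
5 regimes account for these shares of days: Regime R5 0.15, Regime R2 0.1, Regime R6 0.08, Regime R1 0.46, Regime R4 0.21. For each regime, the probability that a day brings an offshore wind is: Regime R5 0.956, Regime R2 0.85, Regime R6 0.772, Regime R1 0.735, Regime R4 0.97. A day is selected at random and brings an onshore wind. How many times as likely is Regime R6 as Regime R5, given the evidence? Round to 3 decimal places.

Taking complements, P(onshore | each) = Regime R5 0.044, Regime R2 0.15, Regime R6 0.228, Regime R1 0.265, Regime R4 0.03.
Unnormalized posteriors (prior × likelihood):
  Regime R5: 0.15 × 0.044 = 0.0066
  Regime R2: 0.1 × 0.15 = 0.015
  Regime R6: 0.08 × 0.228 = 0.01824
  Regime R1: 0.46 × 0.265 = 0.1219
  Regime R4: 0.21 × 0.03 = 0.0063
Normalizing constant = 0.16804.
The ratio is 0.01824 / 0.0066 (the normalizer cancels) = 2.764.

2.764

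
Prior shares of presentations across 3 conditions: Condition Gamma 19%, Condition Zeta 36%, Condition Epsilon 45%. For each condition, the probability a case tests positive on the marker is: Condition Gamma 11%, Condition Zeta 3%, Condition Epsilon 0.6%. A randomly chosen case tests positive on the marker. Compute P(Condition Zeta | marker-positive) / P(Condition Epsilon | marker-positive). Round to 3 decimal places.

4.000

By Bayes' rule, posterior ∝ prior × likelihood:
  Condition Gamma: 0.19 × 0.11 = 0.0209
  Condition Zeta: 0.36 × 0.03 = 0.0108
  Condition Epsilon: 0.45 × 0.006 = 0.0027
Sum = 0.0344.
The ratio is 0.0108 / 0.0027 (the normalizer cancels) = 4.000.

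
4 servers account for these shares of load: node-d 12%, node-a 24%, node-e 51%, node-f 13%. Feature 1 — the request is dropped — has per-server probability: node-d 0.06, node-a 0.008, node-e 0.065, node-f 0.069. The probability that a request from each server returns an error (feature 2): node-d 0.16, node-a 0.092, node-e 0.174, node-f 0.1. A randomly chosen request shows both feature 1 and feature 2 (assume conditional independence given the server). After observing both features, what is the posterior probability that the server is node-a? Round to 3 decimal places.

0.022

Compute prior × likelihood for every hypothesis:
  node-d: 0.12 × 0.06 × 0.16 = 0.001152
  node-a: 0.24 × 0.008 × 0.092 = 0.00017664
  node-e: 0.51 × 0.065 × 0.174 = 0.0057681
  node-f: 0.13 × 0.069 × 0.1 = 0.000897
Total = 0.00799374.
P(node-a | evidence) = 0.00017664 / 0.00799374 ≈ 0.022.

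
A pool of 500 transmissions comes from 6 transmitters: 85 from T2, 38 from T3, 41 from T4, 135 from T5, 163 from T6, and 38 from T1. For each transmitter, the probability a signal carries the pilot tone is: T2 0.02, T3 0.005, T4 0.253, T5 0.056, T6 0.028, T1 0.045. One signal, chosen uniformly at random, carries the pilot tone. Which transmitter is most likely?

T4

Compute prior × likelihood for every hypothesis:
  T2: 0.17 × 0.02 = 0.0034
  T3: 0.076 × 0.005 = 0.00038
  T4: 0.082 × 0.253 = 0.020746
  T5: 0.27 × 0.056 = 0.01512
  T6: 0.326 × 0.028 = 0.009128
  T1: 0.076 × 0.045 = 0.00342
Sum = 0.052194.
Largest term belongs to T4, so T4 is most probable.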